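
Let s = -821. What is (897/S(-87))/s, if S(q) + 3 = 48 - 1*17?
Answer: -897/22988 ≈ -0.039020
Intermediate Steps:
S(q) = 28 (S(q) = -3 + (48 - 1*17) = -3 + (48 - 17) = -3 + 31 = 28)
(897/S(-87))/s = (897/28)/(-821) = (897*(1/28))*(-1/821) = (897/28)*(-1/821) = -897/22988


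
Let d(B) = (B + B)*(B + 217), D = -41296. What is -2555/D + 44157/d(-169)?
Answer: -37126149/13958048 ≈ -2.6598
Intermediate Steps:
d(B) = 2*B*(217 + B) (d(B) = (2*B)*(217 + B) = 2*B*(217 + B))
-2555/D + 44157/d(-169) = -2555/(-41296) + 44157/((2*(-169)*(217 - 169))) = -2555*(-1/41296) + 44157/((2*(-169)*48)) = 2555/41296 + 44157/(-16224) = 2555/41296 + 44157*(-1/16224) = 2555/41296 - 14719/5408 = -37126149/13958048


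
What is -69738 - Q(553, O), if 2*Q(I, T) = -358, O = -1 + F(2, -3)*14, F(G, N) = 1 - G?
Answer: -69559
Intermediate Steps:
O = -15 (O = -1 + (1 - 1*2)*14 = -1 + (1 - 2)*14 = -1 - 1*14 = -1 - 14 = -15)
Q(I, T) = -179 (Q(I, T) = (1/2)*(-358) = -179)
-69738 - Q(553, O) = -69738 - 1*(-179) = -69738 + 179 = -69559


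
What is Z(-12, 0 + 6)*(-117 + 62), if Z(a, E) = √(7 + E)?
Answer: -55*√13 ≈ -198.31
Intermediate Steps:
Z(-12, 0 + 6)*(-117 + 62) = √(7 + (0 + 6))*(-117 + 62) = √(7 + 6)*(-55) = √13*(-55) = -55*√13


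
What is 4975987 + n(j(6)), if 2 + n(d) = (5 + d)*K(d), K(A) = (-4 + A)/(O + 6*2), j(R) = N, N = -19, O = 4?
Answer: 39808041/8 ≈ 4.9760e+6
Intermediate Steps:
j(R) = -19
K(A) = -¼ + A/16 (K(A) = (-4 + A)/(4 + 6*2) = (-4 + A)/(4 + 12) = (-4 + A)/16 = (-4 + A)*(1/16) = -¼ + A/16)
n(d) = -2 + (5 + d)*(-¼ + d/16)
4975987 + n(j(6)) = 4975987 + (-13/4 + (1/16)*(-19) + (1/16)*(-19)²) = 4975987 + (-13/4 - 19/16 + (1/16)*361) = 4975987 + (-13/4 - 19/16 + 361/16) = 4975987 + 145/8 = 39808041/8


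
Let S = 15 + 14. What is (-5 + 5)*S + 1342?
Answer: 1342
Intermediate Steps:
S = 29
(-5 + 5)*S + 1342 = (-5 + 5)*29 + 1342 = 0*29 + 1342 = 0 + 1342 = 1342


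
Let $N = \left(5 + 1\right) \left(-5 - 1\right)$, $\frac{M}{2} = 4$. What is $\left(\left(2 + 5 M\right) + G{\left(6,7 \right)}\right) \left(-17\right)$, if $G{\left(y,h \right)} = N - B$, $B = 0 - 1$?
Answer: $-119$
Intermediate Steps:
$M = 8$ ($M = 2 \cdot 4 = 8$)
$N = -36$ ($N = 6 \left(-6\right) = -36$)
$B = -1$ ($B = 0 - 1 = -1$)
$G{\left(y,h \right)} = -35$ ($G{\left(y,h \right)} = -36 - -1 = -36 + 1 = -35$)
$\left(\left(2 + 5 M\right) + G{\left(6,7 \right)}\right) \left(-17\right) = \left(\left(2 + 5 \cdot 8\right) - 35\right) \left(-17\right) = \left(\left(2 + 40\right) - 35\right) \left(-17\right) = \left(42 - 35\right) \left(-17\right) = 7 \left(-17\right) = -119$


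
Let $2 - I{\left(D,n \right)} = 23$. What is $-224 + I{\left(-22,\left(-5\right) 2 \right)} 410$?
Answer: $-8834$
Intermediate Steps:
$I{\left(D,n \right)} = -21$ ($I{\left(D,n \right)} = 2 - 23 = -21$)
$-224 + I{\left(-22,\left(-5\right) 2 \right)} 410 = -224 - 8610 = -8834$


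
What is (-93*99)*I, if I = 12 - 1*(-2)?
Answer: -128898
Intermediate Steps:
I = 14 (I = 12 + 2 = 14)
(-93*99)*I = -93*99*14 = -9207*14 = -128898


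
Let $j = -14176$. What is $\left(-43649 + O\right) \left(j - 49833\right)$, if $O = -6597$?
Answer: $3216196214$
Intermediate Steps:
$\left(-43649 + O\right) \left(j - 49833\right) = \left(-43649 - 6597\right) \left(-14176 - 49833\right) = \left(-50246\right) \left(-64009\right) = 3216196214$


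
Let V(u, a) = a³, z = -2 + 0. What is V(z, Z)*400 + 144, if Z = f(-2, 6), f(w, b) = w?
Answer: -3056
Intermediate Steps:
z = -2
Z = -2
V(z, Z)*400 + 144 = (-2)³*400 + 144 = -8*400 + 144 = -3200 + 144 = -3056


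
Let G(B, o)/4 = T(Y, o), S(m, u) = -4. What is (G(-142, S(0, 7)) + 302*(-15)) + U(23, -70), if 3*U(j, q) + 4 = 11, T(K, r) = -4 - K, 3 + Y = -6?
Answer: -13523/3 ≈ -4507.7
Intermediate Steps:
Y = -9 (Y = -3 - 6 = -9)
G(B, o) = 20 (G(B, o) = 4*(-4 - 1*(-9)) = 4*(-4 + 9) = 4*5 = 20)
U(j, q) = 7/3 (U(j, q) = -4/3 + (⅓)*11 = -4/3 + 11/3 = 7/3)
(G(-142, S(0, 7)) + 302*(-15)) + U(23, -70) = (20 + 302*(-15)) + 7/3 = (20 - 4530) + 7/3 = -4510 + 7/3 = -13523/3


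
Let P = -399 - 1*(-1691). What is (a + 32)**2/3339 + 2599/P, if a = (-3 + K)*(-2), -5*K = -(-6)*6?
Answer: 305639573/107849700 ≈ 2.8339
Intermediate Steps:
K = -36/5 (K = -(-2)*(-3*6)/5 = -(-2)*(-18)/5 = -1/5*36 = -36/5 ≈ -7.2000)
a = 102/5 (a = (-3 - 36/5)*(-2) = -51/5*(-2) = 102/5 ≈ 20.400)
P = 1292 (P = -399 + 1691 = 1292)
(a + 32)**2/3339 + 2599/P = (102/5 + 32)**2/3339 + 2599/1292 = (262/5)**2*(1/3339) + 2599*(1/1292) = (68644/25)*(1/3339) + 2599/1292 = 68644/83475 + 2599/1292 = 305639573/107849700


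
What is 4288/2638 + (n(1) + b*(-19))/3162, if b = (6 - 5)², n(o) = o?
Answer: 1125931/695113 ≈ 1.6198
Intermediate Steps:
b = 1 (b = 1² = 1)
4288/2638 + (n(1) + b*(-19))/3162 = 4288/2638 + (1 + 1*(-19))/3162 = 4288*(1/2638) + (1 - 19)*(1/3162) = 2144/1319 - 18*1/3162 = 2144/1319 - 3/527 = 1125931/695113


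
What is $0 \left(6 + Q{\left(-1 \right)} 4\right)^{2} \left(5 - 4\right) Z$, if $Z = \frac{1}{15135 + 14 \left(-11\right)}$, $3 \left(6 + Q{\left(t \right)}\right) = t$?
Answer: $0$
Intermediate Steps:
$Q{\left(t \right)} = -6 + \frac{t}{3}$
$Z = \frac{1}{14981}$ ($Z = \frac{1}{15135 - 154} = \frac{1}{14981} \approx 6.6751 \cdot 10^{-5}$)
$0 \left(6 + Q{\left(-1 \right)} 4\right)^{2} \left(5 - 4\right) Z = 0 \left(6 + \left(-6 + \frac{1}{3} \left(-1\right)\right) 4\right)^{2} \left(5 - 4\right) \frac{1}{14981} = 0 \left(6 + \left(-6 - \frac{1}{3}\right) 4\right)^{2} \left(5 - 4\right) \frac{1}{14981} = 0 \left(6 - \frac{76}{3}\right)^{2} \cdot 1 \cdot \frac{1}{14981} = 0 \left(- \frac{58}{3}\right)^{2} \cdot 1 \cdot \frac{1}{14981} = 0 \cdot \frac{3364}{9} \cdot 1 \cdot \frac{1}{14981} = 0 \cdot 1 \cdot \frac{1}{14981} = 0 \cdot \frac{1}{14981} = 0$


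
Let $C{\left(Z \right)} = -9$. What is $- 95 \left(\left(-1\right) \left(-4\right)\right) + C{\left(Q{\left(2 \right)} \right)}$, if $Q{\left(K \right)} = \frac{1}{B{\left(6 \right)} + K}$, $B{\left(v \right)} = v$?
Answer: $-389$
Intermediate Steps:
$Q{\left(K \right)} = \frac{1}{6 + K}$
$- 95 \left(\left(-1\right) \left(-4\right)\right) + C{\left(Q{\left(2 \right)} \right)} = - 95 \left(\left(-1\right) \left(-4\right)\right) - 9 = \left(-95\right) 4 - 9 = -380 - 9 = -389$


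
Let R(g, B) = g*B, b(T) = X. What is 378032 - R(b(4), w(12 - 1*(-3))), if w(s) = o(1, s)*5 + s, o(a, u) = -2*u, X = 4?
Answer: 378572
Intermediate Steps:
b(T) = 4
w(s) = -9*s (w(s) = -2*s*5 + s = -10*s + s = -9*s)
R(g, B) = B*g
378032 - R(b(4), w(12 - 1*(-3))) = 378032 - (-9*(12 - 1*(-3)))*4 = 378032 - (-9*(12 + 3))*4 = 378032 - (-9*15)*4 = 378032 - (-135)*4 = 378032 - 1*(-540) = 378032 + 540 = 378572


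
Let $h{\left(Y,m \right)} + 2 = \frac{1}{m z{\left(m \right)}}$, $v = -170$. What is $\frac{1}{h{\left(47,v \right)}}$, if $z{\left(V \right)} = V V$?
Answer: $- \frac{4913000}{9826001} \approx -0.5$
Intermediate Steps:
$z{\left(V \right)} = V^{2}$
$h{\left(Y,m \right)} = -2 + \frac{1}{m^{3}}$ ($h{\left(Y,m \right)} = -2 + \frac{1}{m m^{2}} = -2 + \frac{1}{m^{3}}$)
$\frac{1}{h{\left(47,v \right)}} = \frac{1}{-2 + \frac{1}{-4913000}} = \frac{1}{-2 - \frac{1}{4913000}} = \frac{1}{- \frac{9826001}{4913000}} = - \frac{4913000}{9826001}$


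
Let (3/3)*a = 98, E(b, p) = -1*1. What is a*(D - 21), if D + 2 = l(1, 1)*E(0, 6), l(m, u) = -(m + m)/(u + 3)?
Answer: -2205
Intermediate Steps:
E(b, p) = -1
a = 98
l(m, u) = -2*m/(3 + u)
D = -3/2 (D = -2 - 2*1/(3 + 1)*(-1) = -2 - 2*1/4*(-1) = -2 - 2*1*¼*(-1) = -2 - ½*(-1) = -2 + ½ = -3/2 ≈ -1.5000)
a*(D - 21) = 98*(-3/2 - 21) = 98*(-45/2) = -2205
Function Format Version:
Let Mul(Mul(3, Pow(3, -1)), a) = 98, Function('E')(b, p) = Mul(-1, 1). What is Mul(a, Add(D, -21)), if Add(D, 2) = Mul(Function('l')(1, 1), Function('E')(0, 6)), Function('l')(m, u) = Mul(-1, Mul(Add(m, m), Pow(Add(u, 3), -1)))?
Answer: -2205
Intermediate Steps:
Function('E')(b, p) = -1
a = 98
Function('l')(m, u) = Mul(-2, m, Pow(Add(3, u), -1)) (Function('l')(m, u) = Mul(-1, Mul(Mul(2, m), Pow(Add(3, u), -1))) = Mul(-1, Mul(2, m, Pow(Add(3, u), -1))) = Mul(-2, m, Pow(Add(3, u), -1)))
D = Rational(-3, 2) (D = Add(-2, Mul(Mul(-2, 1, Pow(Add(3, 1), -1)), -1)) = Add(-2, Mul(Mul(-2, 1, Pow(4, -1)), -1)) = Add(-2, Mul(Mul(-2, 1, Rational(1, 4)), -1)) = Add(-2, Mul(Rational(-1, 2), -1)) = Add(-2, Rational(1, 2)) = Rational(-3, 2) ≈ -1.5000)
Mul(a, Add(D, -21)) = Mul(98, Add(Rational(-3, 2), -21)) = Mul(98, Rational(-45, 2)) = -2205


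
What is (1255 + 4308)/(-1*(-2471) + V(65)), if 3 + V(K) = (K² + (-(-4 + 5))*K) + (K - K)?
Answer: 5563/6628 ≈ 0.83932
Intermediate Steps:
V(K) = -3 + K² - K (V(K) = -3 + ((K² + (-(-4 + 5))*K) + (K - K)) = -3 + ((K² + (-1*1)*K) + 0) = -3 + ((K² - K) + 0) = -3 + (K² - K) = -3 + K² - K)
(1255 + 4308)/(-1*(-2471) + V(65)) = (1255 + 4308)/(-1*(-2471) + (-3 + 65² - 1*65)) = 5563/(2471 + (-3 + 4225 - 65)) = 5563/(2471 + 4157) = 5563/6628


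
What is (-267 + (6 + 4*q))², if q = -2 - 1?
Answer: 74529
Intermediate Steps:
q = -3
(-267 + (6 + 4*q))² = (-267 + (6 + 4*(-3)))² = (-267 + (6 - 12))² = (-267 - 6)² = (-273)² = 74529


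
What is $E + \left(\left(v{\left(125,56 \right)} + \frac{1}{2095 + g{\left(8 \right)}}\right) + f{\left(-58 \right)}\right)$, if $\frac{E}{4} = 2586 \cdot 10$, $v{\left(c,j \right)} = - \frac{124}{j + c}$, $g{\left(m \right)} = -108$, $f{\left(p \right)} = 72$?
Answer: $\frac{37227534057}{359647} \approx 1.0351 \cdot 10^{5}$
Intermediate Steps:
$v{\left(c,j \right)} = - \frac{124}{c + j}$
$E = 103440$ ($E = 4 \cdot 2586 \cdot 10 = 4 \cdot 25860 = 103440$)
$E + \left(\left(v{\left(125,56 \right)} + \frac{1}{2095 + g{\left(8 \right)}}\right) + f{\left(-58 \right)}\right) = 103440 + \left(\left(- \frac{124}{125 + 56} + \frac{1}{2095 - 108}\right) + 72\right) = 103440 + \left(\left(- \frac{124}{181} + \frac{1}{1987}\right) + 72\right) = 103440 + \left(- \frac{246207}{359647} + 72\right) = 103440 + \frac{25648377}{359647} = \frac{37227534057}{359647}$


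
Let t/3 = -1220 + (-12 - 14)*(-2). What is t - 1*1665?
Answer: -5169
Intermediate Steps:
t = -3504 (t = 3*(-1220 + (-12 - 14)*(-2)) = 3*(-1220 - 26*(-2)) = 3*(-1220 + 52) = 3*(-1168) = -3504)
t - 1*1665 = -3504 - 1*1665 = -3504 - 1665 = -5169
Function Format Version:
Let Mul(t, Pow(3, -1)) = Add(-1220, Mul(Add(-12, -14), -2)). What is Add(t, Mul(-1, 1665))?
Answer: -5169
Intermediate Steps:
t = -3504 (t = Mul(3, Add(-1220, Mul(Add(-12, -14), -2))) = Mul(3, Add(-1220, Mul(-26, -2))) = Mul(3, Add(-1220, 52)) = Mul(3, -1168) = -3504)
Add(t, Mul(-1, 1665)) = Add(-3504, Mul(-1, 1665)) = Add(-3504, -1665) = -5169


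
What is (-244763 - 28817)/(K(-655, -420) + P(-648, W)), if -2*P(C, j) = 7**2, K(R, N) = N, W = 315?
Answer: 547160/889 ≈ 615.48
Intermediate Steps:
P(C, j) = -49/2 (P(C, j) = -1/2*7**2 = -1/2*49 = -49/2)
(-244763 - 28817)/(K(-655, -420) + P(-648, W)) = (-244763 - 28817)/(-420 - 49/2) = -273580/(-889/2) = -273580*(-2/889) = 547160/889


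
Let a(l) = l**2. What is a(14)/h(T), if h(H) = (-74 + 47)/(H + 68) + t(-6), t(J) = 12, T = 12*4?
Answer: 3248/195 ≈ 16.656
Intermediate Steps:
T = 48
h(H) = 12 - 27/(68 + H) (h(H) = (-74 + 47)/(H + 68) + 12 = -27/(68 + H) + 12 = 12 - 27/(68 + H))
a(14)/h(T) = 14**2/((3*(263 + 4*48)/(68 + 48))) = 196/((3*(263 + 192)/116)) = 196/((3*(1/116)*455)) = 196/(1365/116) = 196*(116/1365) = 3248/195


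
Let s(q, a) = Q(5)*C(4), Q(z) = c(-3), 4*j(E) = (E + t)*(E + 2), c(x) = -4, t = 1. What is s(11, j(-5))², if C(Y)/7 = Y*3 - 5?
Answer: 38416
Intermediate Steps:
j(E) = (1 + E)*(2 + E)/4 (j(E) = ((E + 1)*(E + 2))/4 = ((1 + E)*(2 + E))/4 = (1 + E)*(2 + E)/4)
C(Y) = -35 + 21*Y (C(Y) = 7*(Y*3 - 5) = 7*(3*Y - 5) = 7*(-5 + 3*Y) = -35 + 21*Y)
Q(z) = -4
s(q, a) = -196 (s(q, a) = -4*(-35 + 21*4) = -4*(-35 + 84) = -4*49 = -196)
s(11, j(-5))² = (-196)² = 38416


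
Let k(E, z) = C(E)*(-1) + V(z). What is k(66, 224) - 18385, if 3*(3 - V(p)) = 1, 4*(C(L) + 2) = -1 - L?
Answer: -220363/12 ≈ -18364.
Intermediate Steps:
C(L) = -9/4 - L/4 (C(L) = -2 + (-1 - L)/4 = -2 + (-¼ - L/4) = -9/4 - L/4)
V(p) = 8/3 (V(p) = 3 - ⅓*1 = 3 - ⅓ = 8/3)
k(E, z) = 59/12 + E/4 (k(E, z) = (-9/4 - E/4)*(-1) + 8/3 = (9/4 + E/4) + 8/3 = 59/12 + E/4)
k(66, 224) - 18385 = (59/12 + (¼)*66) - 18385 = (59/12 + 33/2) - 18385 = 257/12 - 18385 = -220363/12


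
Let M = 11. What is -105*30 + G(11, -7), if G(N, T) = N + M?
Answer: -3128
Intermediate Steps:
G(N, T) = 11 + N (G(N, T) = N + 11 = 11 + N)
-105*30 + G(11, -7) = -105*30 + (11 + 11) = -3150 + 22 = -3128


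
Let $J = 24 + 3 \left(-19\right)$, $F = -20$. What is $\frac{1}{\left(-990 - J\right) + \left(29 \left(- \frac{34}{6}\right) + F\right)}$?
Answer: $- \frac{3}{3424} \approx -0.00087617$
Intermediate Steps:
$J = -33$ ($J = 24 - 57 = -33$)
$\frac{1}{\left(-990 - J\right) + \left(29 \left(- \frac{34}{6}\right) + F\right)} = \frac{1}{\left(-990 - -33\right) + \left(29 \left(- \frac{34}{6}\right) - 20\right)} = \frac{1}{\left(-990 + 33\right) + \left(29 \left(\left(-34\right) \frac{1}{6}\right) - 20\right)} = \frac{1}{-957 + \left(29 \left(- \frac{17}{3}\right) - 20\right)} = \frac{1}{-957 - \frac{553}{3}} = \frac{1}{- \frac{3424}{3}} = - \frac{3}{3424}$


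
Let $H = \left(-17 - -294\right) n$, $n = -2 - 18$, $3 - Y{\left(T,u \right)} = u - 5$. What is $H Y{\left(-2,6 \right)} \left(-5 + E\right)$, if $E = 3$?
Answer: $22160$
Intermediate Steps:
$Y{\left(T,u \right)} = 8 - u$ ($Y{\left(T,u \right)} = 3 - \left(u - 5\right) = 3 - \left(-5 + u\right) = 8 - u$)
$n = -20$ ($n = -2 - 18 = -20$)
$H = -5540$ ($H = \left(-17 - -294\right) \left(-20\right) = \left(-17 + 294\right) \left(-20\right) = 277 \left(-20\right) = -5540$)
$H Y{\left(-2,6 \right)} \left(-5 + E\right) = - 5540 \left(8 - 6\right) \left(-5 + 3\right) = - 5540 \left(8 - 6\right) \left(-2\right) = - 5540 \cdot 2 \left(-2\right) = \left(-5540\right) \left(-4\right) = 22160$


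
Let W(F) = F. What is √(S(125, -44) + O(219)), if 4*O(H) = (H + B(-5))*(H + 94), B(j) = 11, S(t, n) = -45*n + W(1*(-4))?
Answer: √79894/2 ≈ 141.33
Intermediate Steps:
S(t, n) = -4 - 45*n (S(t, n) = -45*n + 1*(-4) = -45*n - 4 = -4 - 45*n)
O(H) = (11 + H)*(94 + H)/4 (O(H) = ((H + 11)*(H + 94))/4 = ((11 + H)*(94 + H))/4 = (11 + H)*(94 + H)/4)
√(S(125, -44) + O(219)) = √((-4 - 45*(-44)) + (517/2 + (¼)*219² + (105/4)*219)) = √((-4 + 1980) + (517/2 + (¼)*47961 + 22995/4)) = √(1976 + (517/2 + 47961/4 + 22995/4)) = √(1976 + 35995/2) = √(39947/2) = √79894/2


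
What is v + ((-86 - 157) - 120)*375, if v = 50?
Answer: -136075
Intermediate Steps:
v + ((-86 - 157) - 120)*375 = 50 + ((-86 - 157) - 120)*375 = 50 + (-243 - 120)*375 = 50 - 363*375 = 50 - 136125 = -136075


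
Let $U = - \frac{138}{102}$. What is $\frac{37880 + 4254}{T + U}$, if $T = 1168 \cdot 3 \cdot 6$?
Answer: $\frac{716278}{357385} \approx 2.0042$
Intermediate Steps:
$T = 21024$ ($T = 1168 \cdot 18 = 21024$)
$U = - \frac{23}{17}$ ($U = \left(-138\right) \frac{1}{102} = - \frac{23}{17} \approx -1.3529$)
$\frac{37880 + 4254}{T + U} = \frac{37880 + 4254}{21024 - \frac{23}{17}} = \frac{42134}{\frac{357385}{17}} = 42134 \cdot \frac{17}{357385} = \frac{716278}{357385}$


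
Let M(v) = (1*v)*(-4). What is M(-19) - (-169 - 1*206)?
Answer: 451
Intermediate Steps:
M(v) = -4*v (M(v) = v*(-4) = -4*v)
M(-19) - (-169 - 1*206) = -4*(-19) - (-169 - 1*206) = 76 - (-169 - 206) = 76 - 1*(-375) = 76 + 375 = 451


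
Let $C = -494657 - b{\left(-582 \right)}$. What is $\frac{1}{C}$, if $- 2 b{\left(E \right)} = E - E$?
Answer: $- \frac{1}{494657} \approx -2.0216 \cdot 10^{-6}$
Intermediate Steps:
$b{\left(E \right)} = 0$ ($b{\left(E \right)} = - \frac{E - E}{2} = \left(- \frac{1}{2}\right) 0 = 0$)
$C = -494657$ ($C = -494657 - 0 = -494657 + 0 = -494657$)
$\frac{1}{C} = \frac{1}{-494657} = - \frac{1}{494657}$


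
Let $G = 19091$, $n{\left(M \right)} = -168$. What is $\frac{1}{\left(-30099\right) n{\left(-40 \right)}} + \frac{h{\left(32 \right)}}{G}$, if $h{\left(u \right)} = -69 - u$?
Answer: $- \frac{510700741}{96536161512} \approx -0.0052903$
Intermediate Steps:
$\frac{1}{\left(-30099\right) n{\left(-40 \right)}} + \frac{h{\left(32 \right)}}{G} = \frac{1}{\left(-30099\right) \left(-168\right)} + \frac{-69 - 32}{19091} = \left(- \frac{1}{30099}\right) \left(- \frac{1}{168}\right) + \left(-69 - 32\right) \frac{1}{19091} = \frac{1}{5056632} - \frac{101}{19091} = - \frac{510700741}{96536161512}$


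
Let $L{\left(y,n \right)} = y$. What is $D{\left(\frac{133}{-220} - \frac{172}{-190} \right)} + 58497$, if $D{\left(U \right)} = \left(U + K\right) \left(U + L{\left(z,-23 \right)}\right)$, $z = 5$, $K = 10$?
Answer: $\frac{1023036996749}{17472400} \approx 58552.0$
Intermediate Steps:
$D{\left(U \right)} = \left(5 + U\right) \left(10 + U\right)$ ($D{\left(U \right)} = \left(U + 10\right) \left(U + 5\right) = \left(10 + U\right) \left(5 + U\right) = \left(5 + U\right) \left(10 + U\right)$)
$D{\left(\frac{133}{-220} - \frac{172}{-190} \right)} + 58497 = \left(50 + \left(\frac{133}{-220} - \frac{172}{-190}\right)^{2} + 15 \left(\frac{133}{-220} - \frac{172}{-190}\right)\right) + 58497 = \left(50 + \left(133 \left(- \frac{1}{220}\right) - - \frac{86}{95}\right)^{2} + 15 \left(133 \left(- \frac{1}{220}\right) - - \frac{86}{95}\right)\right) + 58497 = \left(50 + \left(- \frac{133}{220} + \frac{86}{95}\right)^{2} + 15 \left(- \frac{133}{220} + \frac{86}{95}\right)\right) + 58497 = \left(50 + \left(\frac{1257}{4180}\right)^{2} + 15 \cdot \frac{1257}{4180}\right) + 58497 = \left(50 + \frac{1580049}{17472400} + \frac{3771}{836}\right) + 58497 = \frac{954013949}{17472400} + 58497 = \frac{1023036996749}{17472400}$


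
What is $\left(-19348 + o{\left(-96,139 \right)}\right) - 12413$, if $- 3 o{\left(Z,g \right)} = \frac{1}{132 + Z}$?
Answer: $- \frac{3430189}{108} \approx -31761.0$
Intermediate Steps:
$o{\left(Z,g \right)} = - \frac{1}{3 \left(132 + Z\right)}$
$\left(-19348 + o{\left(-96,139 \right)}\right) - 12413 = \left(-19348 - \frac{1}{396 + 3 \left(-96\right)}\right) - 12413 = \left(-19348 - \frac{1}{396 - 288}\right) - 12413 = \left(-19348 - \frac{1}{108}\right) - 12413 = - \frac{2089585}{108} - 12413 = - \frac{3430189}{108}$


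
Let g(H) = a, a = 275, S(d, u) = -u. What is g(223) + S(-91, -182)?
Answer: 457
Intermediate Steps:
g(H) = 275
g(223) + S(-91, -182) = 275 - 1*(-182) = 275 + 182 = 457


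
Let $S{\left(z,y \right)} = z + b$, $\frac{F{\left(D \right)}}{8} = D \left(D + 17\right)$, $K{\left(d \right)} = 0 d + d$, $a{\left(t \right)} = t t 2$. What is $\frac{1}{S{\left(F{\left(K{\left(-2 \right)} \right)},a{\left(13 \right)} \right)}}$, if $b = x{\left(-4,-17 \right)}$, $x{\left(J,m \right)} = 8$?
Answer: $- \frac{1}{232} \approx -0.0043103$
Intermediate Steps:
$b = 8$
$a{\left(t \right)} = 2 t^{2}$ ($a{\left(t \right)} = t^{2} \cdot 2 = 2 t^{2}$)
$K{\left(d \right)} = d$ ($K{\left(d \right)} = 0 + d = d$)
$F{\left(D \right)} = 8 D \left(17 + D\right)$ ($F{\left(D \right)} = 8 D \left(D + 17\right) = 8 D \left(17 + D\right)$)
$S{\left(z,y \right)} = 8 + z$ ($S{\left(z,y \right)} = z + 8 = 8 + z$)
$\frac{1}{S{\left(F{\left(K{\left(-2 \right)} \right)},a{\left(13 \right)} \right)}} = \frac{1}{8 + 8 \left(-2\right) \left(17 - 2\right)} = \frac{1}{8 + 8 \left(-2\right) 15} = \frac{1}{8 - 240} = \frac{1}{-232} = - \frac{1}{232}$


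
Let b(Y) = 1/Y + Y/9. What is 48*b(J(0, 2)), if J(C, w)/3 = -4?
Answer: -68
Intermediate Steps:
J(C, w) = -12 (J(C, w) = 3*(-4) = -12)
b(Y) = 1/Y + Y/9 (b(Y) = 1/Y + Y*(1/9) = 1/Y + Y/9)
48*b(J(0, 2)) = 48*(1/(-12) + (1/9)*(-12)) = 48*(-1/12 - 4/3) = 48*(-17/12) = -68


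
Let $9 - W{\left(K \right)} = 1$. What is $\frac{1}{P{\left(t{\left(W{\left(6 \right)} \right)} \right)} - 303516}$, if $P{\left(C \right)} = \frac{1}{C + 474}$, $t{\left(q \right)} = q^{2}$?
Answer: $- \frac{538}{163291607} \approx -3.2947 \cdot 10^{-6}$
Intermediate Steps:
$W{\left(K \right)} = 8$ ($W{\left(K \right)} = 9 - 1 = 8$)
$P{\left(C \right)} = \frac{1}{474 + C}$
$\frac{1}{P{\left(t{\left(W{\left(6 \right)} \right)} \right)} - 303516} = \frac{1}{\frac{1}{474 + 8^{2}} - 303516} = \frac{1}{\frac{1}{474 + 64} - 303516} = \frac{1}{\frac{1}{538} - 303516} = \frac{1}{- \frac{163291607}{538}} = - \frac{538}{163291607}$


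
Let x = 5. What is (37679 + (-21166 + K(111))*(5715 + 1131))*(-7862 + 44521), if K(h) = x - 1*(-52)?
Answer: -5296291978565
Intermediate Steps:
K(h) = 57 (K(h) = 5 - 1*(-52) = 5 + 52 = 57)
(37679 + (-21166 + K(111))*(5715 + 1131))*(-7862 + 44521) = (37679 + (-21166 + 57)*(5715 + 1131))*(-7862 + 44521) = (37679 - 21109*6846)*36659 = (37679 - 144512214)*36659 = -144474535*36659 = -5296291978565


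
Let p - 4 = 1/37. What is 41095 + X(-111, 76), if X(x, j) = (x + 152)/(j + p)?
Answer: 121683812/2961 ≈ 41096.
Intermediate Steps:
p = 149/37 (p = 4 + 1/37 = 149/37 ≈ 4.0270)
X(x, j) = (152 + x)/(149/37 + j) (X(x, j) = (x + 152)/(j + 149/37) = (152 + x)/(149/37 + j))
41095 + X(-111, 76) = 41095 + 37*(152 - 111)/(149 + 37*76) = 41095 + 37*41/(149 + 2812) = 41095 + 37*41/2961 = 41095 + 37*(1/2961)*41 = 41095 + 1517/2961 = 121683812/2961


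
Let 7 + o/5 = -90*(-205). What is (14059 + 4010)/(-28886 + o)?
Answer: 18069/63329 ≈ 0.28532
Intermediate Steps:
o = 92215 (o = -35 + 5*(-90*(-205)) = -35 + 5*18450 = -35 + 92250 = 92215)
(14059 + 4010)/(-28886 + o) = (14059 + 4010)/(-28886 + 92215) = 18069/63329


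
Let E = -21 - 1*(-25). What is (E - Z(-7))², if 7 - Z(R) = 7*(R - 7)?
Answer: 10201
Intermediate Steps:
Z(R) = 56 - 7*R (Z(R) = 7 - 7*(R - 7) = 7 - 7*(-7 + R) = 7 - (-49 + 7*R) = 7 + (49 - 7*R) = 56 - 7*R)
E = 4 (E = -21 + 25 = 4)
(E - Z(-7))² = (4 - (56 - 7*(-7)))² = (4 - (56 + 49))² = (4 - 1*105)² = (4 - 105)² = (-101)² = 10201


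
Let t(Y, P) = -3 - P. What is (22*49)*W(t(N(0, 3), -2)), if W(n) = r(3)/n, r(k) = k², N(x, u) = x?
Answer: -9702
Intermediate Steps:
W(n) = 9/n (W(n) = 3²/n = 9/n)
(22*49)*W(t(N(0, 3), -2)) = (22*49)*(9/(-3 - 1*(-2))) = 1078*(9/(-3 + 2)) = 1078*(9/(-1)) = 1078*(9*(-1)) = 1078*(-9) = -9702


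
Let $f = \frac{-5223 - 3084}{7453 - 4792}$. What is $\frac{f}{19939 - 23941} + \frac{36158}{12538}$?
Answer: $\frac{21397907669}{7417844402} \approx 2.8847$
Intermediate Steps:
$f = - \frac{2769}{887}$ ($f = - \frac{8307}{2661} = \left(-8307\right) \frac{1}{2661} = - \frac{2769}{887} \approx -3.1218$)
$\frac{f}{19939 - 23941} + \frac{36158}{12538} = - \frac{2769}{887 \left(19939 - 23941\right)} + \frac{36158}{12538} = - \frac{2769}{887 \left(19939 - 23941\right)} + 36158 \cdot \frac{1}{12538} = - \frac{2769}{887 \left(-4002\right)} + \frac{18079}{6269} = \left(- \frac{2769}{887}\right) \left(- \frac{1}{4002}\right) + \frac{18079}{6269} = \frac{923}{1183258} + \frac{18079}{6269} = \frac{21397907669}{7417844402}$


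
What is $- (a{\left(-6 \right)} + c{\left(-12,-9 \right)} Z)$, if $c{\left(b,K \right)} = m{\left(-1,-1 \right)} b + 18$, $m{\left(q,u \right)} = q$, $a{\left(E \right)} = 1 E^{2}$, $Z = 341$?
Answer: $-10266$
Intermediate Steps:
$a{\left(E \right)} = E^{2}$
$c{\left(b,K \right)} = 18 - b$ ($c{\left(b,K \right)} = - b + 18 = 18 - b$)
$- (a{\left(-6 \right)} + c{\left(-12,-9 \right)} Z) = - (\left(-6\right)^{2} + \left(18 - -12\right) 341) = - (36 + \left(18 + 12\right) 341) = - (36 + 30 \cdot 341) = - (36 + 10230) = \left(-1\right) 10266 = -10266$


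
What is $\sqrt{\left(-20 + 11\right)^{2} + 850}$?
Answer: $7 \sqrt{19} \approx 30.512$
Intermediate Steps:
$\sqrt{\left(-20 + 11\right)^{2} + 850} = \sqrt{\left(-9\right)^{2} + 850} = \sqrt{81 + 850} = \sqrt{931} = 7 \sqrt{19}$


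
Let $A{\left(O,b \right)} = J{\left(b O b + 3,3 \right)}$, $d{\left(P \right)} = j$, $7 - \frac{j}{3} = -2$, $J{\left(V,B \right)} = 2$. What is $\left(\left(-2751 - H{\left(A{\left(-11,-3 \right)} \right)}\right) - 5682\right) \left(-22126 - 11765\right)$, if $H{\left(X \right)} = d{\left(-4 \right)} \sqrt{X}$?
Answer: $285802803 + 915057 \sqrt{2} \approx 2.871 \cdot 10^{8}$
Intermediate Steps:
$j = 27$ ($j = 21 - -6 = 21 + 6 = 27$)
$d{\left(P \right)} = 27$
$A{\left(O,b \right)} = 2$
$H{\left(X \right)} = 27 \sqrt{X}$
$\left(\left(-2751 - H{\left(A{\left(-11,-3 \right)} \right)}\right) - 5682\right) \left(-22126 - 11765\right) = \left(\left(-2751 - 27 \sqrt{2}\right) - 5682\right) \left(-22126 - 11765\right) = \left(\left(-2751 - 27 \sqrt{2}\right) - 5682\right) \left(-33891\right) = \left(-8433 - 27 \sqrt{2}\right) \left(-33891\right) = 285802803 + 915057 \sqrt{2}$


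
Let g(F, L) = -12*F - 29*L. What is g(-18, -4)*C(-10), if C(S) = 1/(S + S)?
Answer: -83/5 ≈ -16.600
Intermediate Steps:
C(S) = 1/(2*S)
g(F, L) = -29*L - 12*F
g(-18, -4)*C(-10) = (-29*(-4) - 12*(-18))*((½)/(-10)) = (116 + 216)*((½)*(-⅒)) = 332*(-1/20) = -83/5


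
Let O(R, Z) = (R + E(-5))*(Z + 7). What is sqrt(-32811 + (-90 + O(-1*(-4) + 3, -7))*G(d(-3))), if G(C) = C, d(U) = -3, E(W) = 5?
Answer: I*sqrt(32541) ≈ 180.39*I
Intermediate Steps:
O(R, Z) = (5 + R)*(7 + Z) (O(R, Z) = (R + 5)*(Z + 7) = (5 + R)*(7 + Z))
sqrt(-32811 + (-90 + O(-1*(-4) + 3, -7))*G(d(-3))) = sqrt(-32811 + (-90 + (35 + 5*(-7) + 7*(-1*(-4) + 3) + (-1*(-4) + 3)*(-7)))*(-3)) = sqrt(-32811 + (-90 + (35 - 35 + 7*(4 + 3) + (4 + 3)*(-7)))*(-3)) = sqrt(-32811 + (-90 + (35 - 35 + 7*7 + 7*(-7)))*(-3)) = sqrt(-32811 + (-90 + (35 - 35 + 49 - 49))*(-3)) = sqrt(-32811 + (-90 + 0)*(-3)) = sqrt(-32811 - 90*(-3)) = sqrt(-32811 + 270) = sqrt(-32541) = I*sqrt(32541)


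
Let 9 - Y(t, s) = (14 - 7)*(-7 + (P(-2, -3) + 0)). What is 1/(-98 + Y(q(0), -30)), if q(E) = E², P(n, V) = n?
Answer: -1/26 ≈ -0.038462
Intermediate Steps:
Y(t, s) = 72 (Y(t, s) = 9 - (14 - 7)*(-7 + (-2 + 0)) = 9 - 7*(-7 - 2) = 9 - 7*(-9) = 9 - 1*(-63) = 9 + 63 = 72)
1/(-98 + Y(q(0), -30)) = 1/(-98 + 72) = 1/(-26) = -1/26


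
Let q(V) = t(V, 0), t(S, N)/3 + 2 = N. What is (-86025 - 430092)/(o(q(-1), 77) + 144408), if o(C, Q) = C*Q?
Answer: -172039/47982 ≈ -3.5855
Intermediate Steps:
t(S, N) = -6 + 3*N
q(V) = -6 (q(V) = -6 + 3*0 = -6 + 0 = -6)
(-86025 - 430092)/(o(q(-1), 77) + 144408) = (-86025 - 430092)/(-6*77 + 144408) = -516117/(-462 + 144408) = -516117/143946 = -516117*1/143946 = -172039/47982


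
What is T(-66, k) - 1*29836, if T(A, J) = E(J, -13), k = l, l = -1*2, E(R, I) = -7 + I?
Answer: -29856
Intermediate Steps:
l = -2
k = -2
T(A, J) = -20 (T(A, J) = -7 - 13 = -20)
T(-66, k) - 1*29836 = -20 - 1*29836 = -20 - 29836 = -29856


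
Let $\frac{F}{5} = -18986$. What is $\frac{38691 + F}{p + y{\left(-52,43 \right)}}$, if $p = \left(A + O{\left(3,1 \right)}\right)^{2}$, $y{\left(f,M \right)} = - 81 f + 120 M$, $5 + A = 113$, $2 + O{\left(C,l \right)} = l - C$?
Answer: $- \frac{56239}{20188} \approx -2.7858$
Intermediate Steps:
$O{\left(C,l \right)} = -2 + l - C$ ($O{\left(C,l \right)} = -2 - \left(C - l\right) = -2 + l - C$)
$A = 108$ ($A = -5 + 113 = 108$)
$F = -94930$ ($F = 5 \left(-18986\right) = -94930$)
$p = 10816$ ($p = \left(108 - 4\right)^{2} = 104^{2} = 10816$)
$\frac{38691 + F}{p + y{\left(-52,43 \right)}} = \frac{38691 - 94930}{10816 + \left(\left(-81\right) \left(-52\right) + 120 \cdot 43\right)} = - \frac{56239}{10816 + \left(4212 + 5160\right)} = - \frac{56239}{10816 + 9372} = - \frac{56239}{20188}$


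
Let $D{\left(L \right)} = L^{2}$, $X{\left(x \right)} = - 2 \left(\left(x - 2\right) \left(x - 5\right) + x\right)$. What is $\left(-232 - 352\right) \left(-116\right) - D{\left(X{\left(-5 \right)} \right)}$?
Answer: $50844$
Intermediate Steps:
$X{\left(x \right)} = - 2 x - 2 \left(-5 + x\right) \left(-2 + x\right)$ ($X{\left(x \right)} = - 2 \left(\left(-2 + x\right) \left(-5 + x\right) + x\right) = - 2 \left(\left(-5 + x\right) \left(-2 + x\right) + x\right) = - 2 \left(x + \left(-5 + x\right) \left(-2 + x\right)\right) = - 2 x - 2 \left(-5 + x\right) \left(-2 + x\right)$)
$\left(-232 - 352\right) \left(-116\right) - D{\left(X{\left(-5 \right)} \right)} = \left(-232 - 352\right) \left(-116\right) - \left(-20 - 2 \left(-5\right)^{2} + 12 \left(-5\right)\right)^{2} = \left(-584\right) \left(-116\right) - \left(-20 - 50 - 60\right)^{2} = 67744 - \left(-20 - 50 - 60\right)^{2} = 67744 - \left(-130\right)^{2} = 67744 - 16900 = 50844$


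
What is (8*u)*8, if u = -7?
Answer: -448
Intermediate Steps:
(8*u)*8 = (8*(-7))*8 = -56*8 = -448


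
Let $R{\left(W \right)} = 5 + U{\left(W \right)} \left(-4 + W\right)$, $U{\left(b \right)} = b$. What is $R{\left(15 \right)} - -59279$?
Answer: $59449$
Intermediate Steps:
$R{\left(W \right)} = 5 + W \left(-4 + W\right)$
$R{\left(15 \right)} - -59279 = \left(5 + 15^{2} - 60\right) - -59279 = \left(5 + 225 - 60\right) + 59279 = 170 + 59279 = 59449$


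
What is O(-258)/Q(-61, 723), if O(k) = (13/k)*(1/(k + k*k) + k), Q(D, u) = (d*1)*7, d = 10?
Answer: 222390311/1197486360 ≈ 0.18571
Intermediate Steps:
Q(D, u) = 70 (Q(D, u) = (10*1)*7 = 10*7 = 70)
O(k) = 13*(k + 1/(k + k²))/k (O(k) = (13/k)*(1/(k + k²) + k) = (13/k)*(k + 1/(k + k²)) = 13*(k + 1/(k + k²))/k)
O(-258)/Q(-61, 723) = (13*(1 + (-258)² + (-258)³)/((-258)²*(1 - 258)))/70 = (13*(1/66564)*(1 + 66564 - 17173512)/(-257))*(1/70) = (13*(1/66564)*(-1/257)*(-17106947))*(1/70) = (222390311/17106948)*(1/70) = 222390311/1197486360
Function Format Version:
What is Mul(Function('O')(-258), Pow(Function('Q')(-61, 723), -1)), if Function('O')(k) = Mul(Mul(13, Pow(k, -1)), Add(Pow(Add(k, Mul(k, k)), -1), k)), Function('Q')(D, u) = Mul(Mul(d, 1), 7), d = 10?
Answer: Rational(222390311, 1197486360) ≈ 0.18571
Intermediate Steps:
Function('Q')(D, u) = 70 (Function('Q')(D, u) = Mul(Mul(10, 1), 7) = Mul(10, 7) = 70)
Function('O')(k) = Mul(13, Pow(k, -1), Add(k, Pow(Add(k, Pow(k, 2)), -1))) (Function('O')(k) = Mul(Mul(13, Pow(k, -1)), Add(Pow(Add(k, Pow(k, 2)), -1), k)) = Mul(Mul(13, Pow(k, -1)), Add(k, Pow(Add(k, Pow(k, 2)), -1))) = Mul(13, Pow(k, -1), Add(k, Pow(Add(k, Pow(k, 2)), -1))))
Mul(Function('O')(-258), Pow(Function('Q')(-61, 723), -1)) = Mul(Mul(13, Pow(-258, -2), Pow(Add(1, -258), -1), Add(1, Pow(-258, 2), Pow(-258, 3))), Pow(70, -1)) = Mul(Mul(13, Rational(1, 66564), Pow(-257, -1), Add(1, 66564, -17173512)), Rational(1, 70)) = Mul(Mul(13, Rational(1, 66564), Rational(-1, 257), -17106947), Rational(1, 70)) = Mul(Rational(222390311, 17106948), Rational(1, 70)) = Rational(222390311, 1197486360)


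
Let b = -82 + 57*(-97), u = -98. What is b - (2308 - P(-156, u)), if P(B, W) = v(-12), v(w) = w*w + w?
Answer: -7787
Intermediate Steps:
v(w) = w + w² (v(w) = w² + w = w + w²)
P(B, W) = 132 (P(B, W) = -12*(1 - 12) = -12*(-11) = 132)
b = -5611 (b = -82 - 5529 = -5611)
b - (2308 - P(-156, u)) = -5611 - (2308 - 1*132) = -5611 - (2308 - 132) = -5611 - 1*2176 = -5611 - 2176 = -7787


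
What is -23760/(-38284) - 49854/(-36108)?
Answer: 6780727/3388134 ≈ 2.0013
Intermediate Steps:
-23760/(-38284) - 49854/(-36108) = -23760*(-1/38284) - 49854*(-1/36108) = 5940/9571 + 8309/6018 = 6780727/3388134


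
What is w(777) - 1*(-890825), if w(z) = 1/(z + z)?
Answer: 1384342051/1554 ≈ 8.9083e+5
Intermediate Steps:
w(z) = 1/(2*z)
w(777) - 1*(-890825) = (1/2)/777 - 1*(-890825) = (1/2)*(1/777) + 890825 = 1/1554 + 890825 = 1384342051/1554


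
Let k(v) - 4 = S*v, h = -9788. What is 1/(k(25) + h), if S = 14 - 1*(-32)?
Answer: -1/8634 ≈ -0.00011582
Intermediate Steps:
S = 46 (S = 14 + 32 = 46)
k(v) = 4 + 46*v
1/(k(25) + h) = 1/((4 + 46*25) - 9788) = 1/((4 + 1150) - 9788) = 1/(1154 - 9788) = 1/(-8634) = -1/8634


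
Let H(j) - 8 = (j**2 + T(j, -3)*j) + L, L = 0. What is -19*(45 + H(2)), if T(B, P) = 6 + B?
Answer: -1387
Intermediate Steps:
H(j) = 8 + j**2 + j*(6 + j) (H(j) = 8 + ((j**2 + (6 + j)*j) + 0) = 8 + ((j**2 + j*(6 + j)) + 0) = 8 + (j**2 + j*(6 + j)) = 8 + j**2 + j*(6 + j))
-19*(45 + H(2)) = -19*(45 + (8 + 2**2 + 2*(6 + 2))) = -19*(45 + (8 + 4 + 2*8)) = -19*(45 + (8 + 4 + 16)) = -19*(45 + 28) = -19*73 = -1387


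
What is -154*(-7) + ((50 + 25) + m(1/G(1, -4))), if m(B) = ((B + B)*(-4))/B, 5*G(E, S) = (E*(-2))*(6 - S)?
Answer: 1145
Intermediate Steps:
G(E, S) = -2*E*(6 - S)/5 (G(E, S) = ((E*(-2))*(6 - S))/5 = ((-2*E)*(6 - S))/5 = (-2*E*(6 - S))/5 = -2*E*(6 - S)/5)
m(B) = -8 (m(B) = ((2*B)*(-4))/B = (-8*B)/B = -8)
-154*(-7) + ((50 + 25) + m(1/G(1, -4))) = -154*(-7) + ((50 + 25) - 8) = -154*(-7) + (75 - 8) = 1078 + 67 = 1145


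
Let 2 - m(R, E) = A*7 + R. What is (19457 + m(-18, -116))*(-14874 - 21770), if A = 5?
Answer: -712432648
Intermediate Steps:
m(R, E) = -33 - R (m(R, E) = 2 - (5*7 + R) = 2 - (35 + R) = 2 + (-35 - R) = -33 - R)
(19457 + m(-18, -116))*(-14874 - 21770) = (19457 + (-33 - 1*(-18)))*(-14874 - 21770) = (19457 + (-33 + 18))*(-36644) = (19457 - 15)*(-36644) = 19442*(-36644) = -712432648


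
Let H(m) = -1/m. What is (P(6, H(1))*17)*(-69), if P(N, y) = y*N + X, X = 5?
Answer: 1173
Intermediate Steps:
P(N, y) = 5 + N*y (P(N, y) = y*N + 5 = N*y + 5 = 5 + N*y)
(P(6, H(1))*17)*(-69) = ((5 + 6*(-1/1))*17)*(-69) = ((5 + 6*(-1*1))*17)*(-69) = ((5 + 6*(-1))*17)*(-69) = ((5 - 6)*17)*(-69) = -1*17*(-69) = -17*(-69) = 1173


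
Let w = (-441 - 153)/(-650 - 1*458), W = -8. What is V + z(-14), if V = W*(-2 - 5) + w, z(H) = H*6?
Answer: -15215/554 ≈ -27.464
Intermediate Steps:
z(H) = 6*H
w = 297/554 (w = -594/(-650 - 458) = -594/(-1108) = -594*(-1/1108) = 297/554 ≈ 0.53610)
V = 31321/554 (V = -8*(-2 - 5) + 297/554 = -8*(-7) + 297/554 = 56 + 297/554 = 31321/554 ≈ 56.536)
V + z(-14) = 31321/554 + 6*(-14) = 31321/554 - 84 = -15215/554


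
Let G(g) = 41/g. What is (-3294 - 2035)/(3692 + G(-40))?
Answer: -213160/147639 ≈ -1.4438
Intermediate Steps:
(-3294 - 2035)/(3692 + G(-40)) = (-3294 - 2035)/(3692 + 41/(-40)) = -5329/(3692 + 41*(-1/40)) = -5329/(3692 - 41/40) = -5329/147639/40 = -5329*40/147639 = -213160/147639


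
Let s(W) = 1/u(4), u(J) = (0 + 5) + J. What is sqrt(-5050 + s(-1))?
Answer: I*sqrt(45449)/3 ≈ 71.063*I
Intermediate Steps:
u(J) = 5 + J
s(W) = 1/9 (s(W) = 1/(5 + 4) = 1/9)
sqrt(-5050 + s(-1)) = sqrt(-5050 + 1/9) = sqrt(-45449/9) = I*sqrt(45449)/3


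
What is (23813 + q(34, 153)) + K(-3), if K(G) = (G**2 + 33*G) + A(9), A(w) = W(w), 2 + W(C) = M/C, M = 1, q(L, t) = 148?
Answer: 214822/9 ≈ 23869.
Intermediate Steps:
W(C) = -2 + 1/C
A(w) = -2 + 1/w
K(G) = -17/9 + G**2 + 33*G (K(G) = (G**2 + 33*G) + (-2 + 1/9) = (G**2 + 33*G) - 17/9 = -17/9 + G**2 + 33*G)
(23813 + q(34, 153)) + K(-3) = (23813 + 148) + (-17/9 + (-3)**2 + 33*(-3)) = 23961 + (-17/9 + 9 - 99) = 23961 - 827/9 = 214822/9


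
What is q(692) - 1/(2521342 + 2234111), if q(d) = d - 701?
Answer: -42799078/4755453 ≈ -9.0000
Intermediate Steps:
q(d) = -701 + d
q(692) - 1/(2521342 + 2234111) = (-701 + 692) - 1/(2521342 + 2234111) = -9 - 1/4755453 = -42799078/4755453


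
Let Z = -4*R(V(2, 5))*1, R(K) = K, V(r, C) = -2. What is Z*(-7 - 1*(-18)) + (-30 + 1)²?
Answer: 929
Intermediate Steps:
Z = 8 (Z = -4*(-2)*1 = 8*1 = 8)
Z*(-7 - 1*(-18)) + (-30 + 1)² = 8*(-7 - 1*(-18)) + (-30 + 1)² = 8*(-7 + 18) + (-29)² = 8*11 + 841 = 88 + 841 = 929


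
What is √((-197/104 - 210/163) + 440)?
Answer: 7*√640450798/8476 ≈ 20.900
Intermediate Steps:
√((-197/104 - 210/163) + 440) = √(-53951/16952 + 440) = √(7404929/16952) = 7*√640450798/8476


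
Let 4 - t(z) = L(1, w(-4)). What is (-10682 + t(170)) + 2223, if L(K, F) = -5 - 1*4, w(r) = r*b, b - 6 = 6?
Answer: -8446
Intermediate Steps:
b = 12 (b = 6 + 6 = 12)
w(r) = 12*r (w(r) = r*12 = 12*r)
L(K, F) = -9 (L(K, F) = -5 - 4 = -9)
t(z) = 13 (t(z) = 4 - 1*(-9) = 4 + 9 = 13)
(-10682 + t(170)) + 2223 = (-10682 + 13) + 2223 = -10669 + 2223 = -8446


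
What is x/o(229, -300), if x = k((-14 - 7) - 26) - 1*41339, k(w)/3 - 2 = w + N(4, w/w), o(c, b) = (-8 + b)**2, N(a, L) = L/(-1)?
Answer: -41477/94864 ≈ -0.43723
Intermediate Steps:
N(a, L) = -L (N(a, L) = L*(-1) = -L)
k(w) = 3 + 3*w (k(w) = 6 + 3*(w - w/w) = 6 + 3*(w - 1*1) = 6 + 3*(w - 1) = 6 + 3*(-1 + w) = 6 + (-3 + 3*w) = 3 + 3*w)
x = -41477 (x = (3 + 3*((-14 - 7) - 26)) - 1*41339 = (3 + 3*(-21 - 26)) - 41339 = (3 + 3*(-47)) - 41339 = (3 - 141) - 41339 = -138 - 41339 = -41477)
x/o(229, -300) = -41477/(-8 - 300)**2 = -41477/((-308)**2) = -41477/94864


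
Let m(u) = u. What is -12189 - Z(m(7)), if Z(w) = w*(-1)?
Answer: -12182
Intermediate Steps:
Z(w) = -w
-12189 - Z(m(7)) = -12189 - (-1)*7 = -12189 - 1*(-7) = -12189 + 7 = -12182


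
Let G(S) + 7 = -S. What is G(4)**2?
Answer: 121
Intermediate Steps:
G(S) = -7 - S
G(4)**2 = (-7 - 1*4)**2 = (-7 - 4)**2 = (-11)**2 = 121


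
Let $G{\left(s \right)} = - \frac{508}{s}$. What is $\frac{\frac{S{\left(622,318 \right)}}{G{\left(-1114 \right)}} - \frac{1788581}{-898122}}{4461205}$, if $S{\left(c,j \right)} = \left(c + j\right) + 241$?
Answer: $\frac{21116222116}{36346550524305} \approx 0.00058097$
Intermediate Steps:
$S{\left(c,j \right)} = 241 + c + j$
$\frac{\frac{S{\left(622,318 \right)}}{G{\left(-1114 \right)}} - \frac{1788581}{-898122}}{4461205} = \frac{\frac{241 + 622 + 318}{\left(-508\right) \frac{1}{-1114}} - \frac{1788581}{-898122}}{4461205} = \left(\frac{1181}{\left(-508\right) \left(- \frac{1}{1114}\right)} - - \frac{1788581}{898122}\right) \frac{1}{4461205} = \left(\frac{1181}{\frac{254}{557}} + \frac{1788581}{898122}\right) \frac{1}{4461205} = \left(1181 \cdot \frac{557}{254} + \frac{1788581}{898122}\right) \frac{1}{4461205} = \left(\frac{657817}{254} + \frac{1788581}{898122}\right) \frac{1}{4461205} = \frac{147813554812}{57030747} \cdot \frac{1}{4461205} = \frac{21116222116}{36346550524305}$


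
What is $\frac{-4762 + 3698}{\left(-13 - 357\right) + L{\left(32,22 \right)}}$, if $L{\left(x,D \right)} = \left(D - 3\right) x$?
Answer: $- \frac{76}{17} \approx -4.4706$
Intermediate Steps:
$L{\left(x,D \right)} = x \left(-3 + D\right)$ ($L{\left(x,D \right)} = \left(-3 + D\right) x = x \left(-3 + D\right)$)
$\frac{-4762 + 3698}{\left(-13 - 357\right) + L{\left(32,22 \right)}} = \frac{-4762 + 3698}{\left(-13 - 357\right) + 32 \left(-3 + 22\right)} = - \frac{1064}{\left(-13 - 357\right) + 32 \cdot 19} = - \frac{1064}{-370 + 608} = - \frac{1064}{238} = \left(-1064\right) \frac{1}{238} = - \frac{76}{17}$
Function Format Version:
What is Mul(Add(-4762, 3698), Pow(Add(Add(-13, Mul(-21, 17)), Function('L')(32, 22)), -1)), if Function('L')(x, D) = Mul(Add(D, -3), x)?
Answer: Rational(-76, 17) ≈ -4.4706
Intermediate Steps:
Function('L')(x, D) = Mul(x, Add(-3, D)) (Function('L')(x, D) = Mul(Add(-3, D), x) = Mul(x, Add(-3, D)))
Mul(Add(-4762, 3698), Pow(Add(Add(-13, Mul(-21, 17)), Function('L')(32, 22)), -1)) = Mul(Add(-4762, 3698), Pow(Add(Add(-13, Mul(-21, 17)), Mul(32, Add(-3, 22))), -1)) = Mul(-1064, Pow(Add(Add(-13, -357), Mul(32, 19)), -1)) = Mul(-1064, Pow(Add(-370, 608), -1)) = Mul(-1064, Pow(238, -1)) = Mul(-1064, Rational(1, 238)) = Rational(-76, 17)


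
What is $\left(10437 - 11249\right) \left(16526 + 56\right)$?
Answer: $-13464584$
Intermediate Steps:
$\left(10437 - 11249\right) \left(16526 + 56\right) = \left(-812\right) 16582 = -13464584$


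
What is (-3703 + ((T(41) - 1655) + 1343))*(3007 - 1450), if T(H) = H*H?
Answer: -3634038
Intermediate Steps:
T(H) = H²
(-3703 + ((T(41) - 1655) + 1343))*(3007 - 1450) = (-3703 + ((41² - 1655) + 1343))*(3007 - 1450) = (-3703 + ((1681 - 1655) + 1343))*1557 = (-3703 + (26 + 1343))*1557 = (-3703 + 1369)*1557 = -2334*1557 = -3634038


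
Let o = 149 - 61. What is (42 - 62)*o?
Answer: -1760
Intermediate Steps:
o = 88
(42 - 62)*o = (42 - 62)*88 = -20*88 = -1760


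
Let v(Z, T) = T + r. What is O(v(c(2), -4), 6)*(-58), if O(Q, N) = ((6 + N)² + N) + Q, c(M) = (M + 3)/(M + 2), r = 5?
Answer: -8758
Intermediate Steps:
c(M) = (3 + M)/(2 + M)
v(Z, T) = 5 + T (v(Z, T) = T + 5 = 5 + T)
O(Q, N) = N + Q + (6 + N)² (O(Q, N) = (N + (6 + N)²) + Q = N + Q + (6 + N)²)
O(v(c(2), -4), 6)*(-58) = (6 + (5 - 4) + (6 + 6)²)*(-58) = (6 + 1 + 12²)*(-58) = (6 + 1 + 144)*(-58) = 151*(-58) = -8758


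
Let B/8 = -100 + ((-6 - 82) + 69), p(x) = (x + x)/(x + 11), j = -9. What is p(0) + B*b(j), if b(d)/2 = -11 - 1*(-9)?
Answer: 3808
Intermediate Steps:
b(d) = -4 (b(d) = 2*(-11 - 1*(-9)) = 2*(-11 + 9) = 2*(-2) = -4)
p(x) = 2*x/(11 + x) (p(x) = (2*x)/(11 + x) = 2*x/(11 + x))
B = -952 (B = 8*(-100 + ((-6 - 82) + 69)) = 8*(-100 + (-88 + 69)) = 8*(-100 - 19) = 8*(-119) = -952)
p(0) + B*b(j) = 2*0/(11 + 0) - 952*(-4) = 2*0/11 + 3808 = 2*0*(1/11) + 3808 = 0 + 3808 = 3808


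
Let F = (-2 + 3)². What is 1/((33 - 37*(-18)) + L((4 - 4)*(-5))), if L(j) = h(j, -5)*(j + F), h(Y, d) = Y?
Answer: 1/699 ≈ 0.0014306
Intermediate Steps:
F = 1 (F = 1² = 1)
L(j) = j*(1 + j) (L(j) = j*(j + 1) = j*(1 + j))
1/((33 - 37*(-18)) + L((4 - 4)*(-5))) = 1/((33 - 37*(-18)) + ((4 - 4)*(-5))*(1 + (4 - 4)*(-5))) = 1/((33 + 666) + (0*(-5))*(1 + 0*(-5))) = 1/(699 + 0*(1 + 0)) = 1/(699 + 0*1) = 1/(699 + 0) = 1/699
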